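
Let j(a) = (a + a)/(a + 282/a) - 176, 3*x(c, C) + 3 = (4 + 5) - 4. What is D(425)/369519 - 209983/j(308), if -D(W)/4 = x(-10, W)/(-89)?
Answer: 109509097888456031/90746546967648 ≈ 1206.8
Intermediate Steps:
x(c, C) = ⅔ (x(c, C) = -1 + ((4 + 5) - 4)/3 = -1 + (9 - 4)/3 = -1 + (⅓)*5 = -1 + 5/3 = ⅔)
j(a) = -176 + 2*a/(a + 282/a) (j(a) = (2*a)/(a + 282/a) - 176 = 2*a/(a + 282/a) - 176 = -176 + 2*a/(a + 282/a))
D(W) = 8/267 (D(W) = -8/(3*(-89)) = -8*(-1)/(3*89) = -4*(-2/267) = 8/267)
D(425)/369519 - 209983/j(308) = (8/267)/369519 - 209983*(282 + 308²)/(6*(-8272 - 29*308²)) = (8/267)*(1/369519) - 209983*(282 + 94864)/(6*(-8272 - 29*94864)) = 8/98661573 - 209983*47573/(3*(-8272 - 2751056)) = 8/98661573 - 209983/(6*(1/95146)*(-2759328)) = 8/98661573 - 209983/(-8277984/47573) = 8/98661573 - 209983*(-47573/8277984) = 8/98661573 + 9989521259/8277984 = 109509097888456031/90746546967648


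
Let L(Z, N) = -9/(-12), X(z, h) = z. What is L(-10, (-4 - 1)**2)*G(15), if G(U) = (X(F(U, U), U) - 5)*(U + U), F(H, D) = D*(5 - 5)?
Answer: -225/2 ≈ -112.50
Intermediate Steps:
F(H, D) = 0 (F(H, D) = D*0 = 0)
G(U) = -10*U (G(U) = (0 - 5)*(U + U) = -10*U)
L(Z, N) = 3/4 (L(Z, N) = -9*(-1/12) = 3/4)
L(-10, (-4 - 1)**2)*G(15) = 3*(-10*15)/4 = (3/4)*(-150) = -225/2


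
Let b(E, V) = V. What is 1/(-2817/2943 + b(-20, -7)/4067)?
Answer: -189987/182180 ≈ -1.0429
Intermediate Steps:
1/(-2817/2943 + b(-20, -7)/4067) = 1/(-2817/2943 - 7/4067) = 1/(-2817*1/2943 - 7*1/4067) = 1/(-313/327 - 1/581) = 1/(-182180/189987) = -189987/182180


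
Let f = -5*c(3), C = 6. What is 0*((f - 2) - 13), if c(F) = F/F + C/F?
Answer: 0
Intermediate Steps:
c(F) = 1 + 6/F (c(F) = F/F + 6/F = 1 + 6/F)
f = -15 (f = -5*(6 + 3)/3 = -5*9/3 = -5*3 = -15)
0*((f - 2) - 13) = 0*((-15 - 2) - 13) = 0*(-17 - 13) = 0*(-30) = 0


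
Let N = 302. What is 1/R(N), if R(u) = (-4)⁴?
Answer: 1/256 ≈ 0.0039063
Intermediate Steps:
R(u) = 256
1/R(N) = 1/256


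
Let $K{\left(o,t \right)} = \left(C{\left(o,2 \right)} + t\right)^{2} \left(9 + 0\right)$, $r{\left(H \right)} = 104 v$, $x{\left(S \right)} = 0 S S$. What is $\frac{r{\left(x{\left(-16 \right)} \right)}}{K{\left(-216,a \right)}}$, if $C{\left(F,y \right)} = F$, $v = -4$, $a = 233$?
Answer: $- \frac{416}{2601} \approx -0.15994$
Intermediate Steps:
$x{\left(S \right)} = 0$ ($x{\left(S \right)} = 0 S = 0$)
$r{\left(H \right)} = -416$ ($r{\left(H \right)} = 104 \left(-4\right) = -416$)
$K{\left(o,t \right)} = 9 \left(o + t\right)^{2}$ ($K{\left(o,t \right)} = \left(o + t\right)^{2} \left(9 + 0\right) = \left(o + t\right)^{2} \cdot 9 = 9 \left(o + t\right)^{2}$)
$\frac{r{\left(x{\left(-16 \right)} \right)}}{K{\left(-216,a \right)}} = - \frac{416}{9 \left(-216 + 233\right)^{2}} = - \frac{416}{9 \cdot 17^{2}} = - \frac{416}{9 \cdot 289} = - \frac{416}{2601}$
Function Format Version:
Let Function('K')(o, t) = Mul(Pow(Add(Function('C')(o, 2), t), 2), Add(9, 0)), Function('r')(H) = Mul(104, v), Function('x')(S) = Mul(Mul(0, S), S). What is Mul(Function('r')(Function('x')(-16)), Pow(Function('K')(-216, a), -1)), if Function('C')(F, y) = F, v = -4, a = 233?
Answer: Rational(-416, 2601) ≈ -0.15994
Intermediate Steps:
Function('x')(S) = 0 (Function('x')(S) = Mul(0, S) = 0)
Function('r')(H) = -416 (Function('r')(H) = Mul(104, -4) = -416)
Function('K')(o, t) = Mul(9, Pow(Add(o, t), 2)) (Function('K')(o, t) = Mul(Pow(Add(o, t), 2), Add(9, 0)) = Mul(Pow(Add(o, t), 2), 9) = Mul(9, Pow(Add(o, t), 2)))
Mul(Function('r')(Function('x')(-16)), Pow(Function('K')(-216, a), -1)) = Mul(-416, Pow(Mul(9, Pow(Add(-216, 233), 2)), -1)) = Mul(-416, Pow(Mul(9, Pow(17, 2)), -1)) = Mul(-416, Pow(Mul(9, 289), -1)) = Mul(-416, Pow(2601, -1)) = Mul(-416, Rational(1, 2601)) = Rational(-416, 2601)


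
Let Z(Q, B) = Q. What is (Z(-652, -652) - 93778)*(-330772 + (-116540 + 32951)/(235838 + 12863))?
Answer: 7768133878161230/248701 ≈ 3.1235e+10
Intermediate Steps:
(Z(-652, -652) - 93778)*(-330772 + (-116540 + 32951)/(235838 + 12863)) = (-652 - 93778)*(-330772 + (-116540 + 32951)/(235838 + 12863)) = -94430*(-330772 - 83589/248701) = -94430*(-82263410761/248701) = 7768133878161230/248701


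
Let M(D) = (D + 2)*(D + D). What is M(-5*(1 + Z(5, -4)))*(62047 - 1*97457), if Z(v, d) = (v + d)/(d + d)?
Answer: -11773825/16 ≈ -7.3586e+5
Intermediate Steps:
Z(v, d) = (d + v)/(2*d) (Z(v, d) = (d + v)/((2*d)) = (d + v)*(1/(2*d)) = (d + v)/(2*d))
M(D) = 2*D*(2 + D) (M(D) = (2 + D)*(2*D) = 2*D*(2 + D))
M(-5*(1 + Z(5, -4)))*(62047 - 1*97457) = (2*(-5*(1 + (½)*(-4 + 5)/(-4)))*(2 - 5*(1 + (½)*(-4 + 5)/(-4))))*(62047 - 1*97457) = (2*(-5*(1 + (½)*(-¼)*1))*(2 - 5*(1 + (½)*(-¼)*1)))*(62047 - 97457) = (2*(-5*(1 - ⅛))*(2 - 5*(1 - ⅛)))*(-35410) = (2*(-5*7/8)*(2 - 5*7/8))*(-35410) = (2*(-35/8)*(2 - 35/8))*(-35410) = (2*(-35/8)*(-19/8))*(-35410) = (665/32)*(-35410) = -11773825/16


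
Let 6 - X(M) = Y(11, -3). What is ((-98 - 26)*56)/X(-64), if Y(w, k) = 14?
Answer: 868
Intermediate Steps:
X(M) = -8 (X(M) = 6 - 1*14 = 6 - 14 = -8)
((-98 - 26)*56)/X(-64) = ((-98 - 26)*56)/(-8) = -124*56*(-1/8) = -6944*(-1/8) = 868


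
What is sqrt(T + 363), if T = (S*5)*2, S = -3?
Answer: 3*sqrt(37) ≈ 18.248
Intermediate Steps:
T = -30 (T = -3*5*2 = -15*2 = -30)
sqrt(T + 363) = sqrt(-30 + 363) = sqrt(333) = 3*sqrt(37)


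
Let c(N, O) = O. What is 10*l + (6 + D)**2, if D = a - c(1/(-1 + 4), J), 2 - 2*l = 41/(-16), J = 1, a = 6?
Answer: 2301/16 ≈ 143.81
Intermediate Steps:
l = 73/32 (l = 1 - 41/(2*(-16)) = 1 - 41*(-1)/(2*16) = 1 - 1/2*(-41/16) = 1 + 41/32 = 73/32 ≈ 2.2813)
D = 5 (D = 6 - 1*1 = 6 - 1 = 5)
10*l + (6 + D)**2 = 10*(73/32) + (6 + 5)**2 = 365/16 + 11**2 = 365/16 + 121 = 2301/16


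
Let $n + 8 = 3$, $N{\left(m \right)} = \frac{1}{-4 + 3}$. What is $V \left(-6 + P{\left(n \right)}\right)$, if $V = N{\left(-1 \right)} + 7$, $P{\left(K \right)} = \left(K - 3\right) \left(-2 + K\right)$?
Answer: $300$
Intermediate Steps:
$N{\left(m \right)} = -1$ ($N{\left(m \right)} = \frac{1}{-1} = -1$)
$n = -5$ ($n = -8 + 3 = -5$)
$P{\left(K \right)} = \left(-3 + K\right) \left(-2 + K\right)$
$V = 6$ ($V = -1 + 7 = 6$)
$V \left(-6 + P{\left(n \right)}\right) = 6 \left(-6 + \left(6 + \left(-5\right)^{2} - -25\right)\right) = 6 \left(-6 + \left(6 + 25 + 25\right)\right) = 6 \left(-6 + 56\right) = 6 \cdot 50 = 300$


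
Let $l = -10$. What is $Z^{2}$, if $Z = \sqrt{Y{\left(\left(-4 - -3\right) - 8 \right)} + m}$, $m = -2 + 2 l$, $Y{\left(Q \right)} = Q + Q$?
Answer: $-40$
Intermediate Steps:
$Y{\left(Q \right)} = 2 Q$
$m = -22$ ($m = -2 + 2 \left(-10\right) = -2 - 20 = -22$)
$Z = 2 i \sqrt{10}$ ($Z = \sqrt{2 \left(\left(-4 - -3\right) - 8\right) - 22} = \sqrt{2 \left(\left(-4 + 3\right) - 8\right) - 22} = \sqrt{2 \left(-1 - 8\right) - 22} = \sqrt{2 \left(-9\right) - 22} = \sqrt{-18 - 22} = \sqrt{-40} = 2 i \sqrt{10} \approx 6.3246 i$)
$Z^{2} = \left(2 i \sqrt{10}\right)^{2} = -40$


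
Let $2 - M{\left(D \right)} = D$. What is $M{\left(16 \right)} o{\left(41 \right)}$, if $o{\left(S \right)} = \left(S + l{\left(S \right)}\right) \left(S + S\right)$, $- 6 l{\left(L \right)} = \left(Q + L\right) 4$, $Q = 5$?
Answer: $- \frac{35588}{3} \approx -11863.0$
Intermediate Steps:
$l{\left(L \right)} = - \frac{10}{3} - \frac{2 L}{3}$ ($l{\left(L \right)} = - \frac{\left(5 + L\right) 4}{6} = - \frac{20 + 4 L}{6} = - \frac{10}{3} - \frac{2 L}{3}$)
$M{\left(D \right)} = 2 - D$
$o{\left(S \right)} = 2 S \left(- \frac{10}{3} + \frac{S}{3}\right)$ ($o{\left(S \right)} = \left(S - \left(\frac{10}{3} + \frac{2 S}{3}\right)\right) \left(S + S\right) = \left(- \frac{10}{3} + \frac{S}{3}\right) 2 S = 2 S \left(- \frac{10}{3} + \frac{S}{3}\right)$)
$M{\left(16 \right)} o{\left(41 \right)} = \left(2 - 16\right) \frac{2}{3} \cdot 41 \left(-10 + 41\right) = \left(2 - 16\right) \frac{2}{3} \cdot 41 \cdot 31 = \left(-14\right) \frac{2542}{3} = - \frac{35588}{3}$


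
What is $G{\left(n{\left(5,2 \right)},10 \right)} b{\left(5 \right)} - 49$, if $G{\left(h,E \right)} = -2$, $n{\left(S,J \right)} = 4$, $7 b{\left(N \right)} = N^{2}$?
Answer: $- \frac{393}{7} \approx -56.143$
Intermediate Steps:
$b{\left(N \right)} = \frac{N^{2}}{7}$
$G{\left(n{\left(5,2 \right)},10 \right)} b{\left(5 \right)} - 49 = - 2 \frac{5^{2}}{7} - 49 = - 2 \cdot \frac{1}{7} \cdot 25 - 49 = \left(-2\right) \frac{25}{7} - 49 = - \frac{50}{7} - 49 = - \frac{393}{7}$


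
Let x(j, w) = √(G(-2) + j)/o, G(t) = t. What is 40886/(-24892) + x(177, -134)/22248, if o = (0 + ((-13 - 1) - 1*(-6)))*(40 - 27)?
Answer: -20443/12446 - 5*√7/2313792 ≈ -1.6425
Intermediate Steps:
o = -104 (o = (0 + (-14 + 6))*13 = (0 - 8)*13 = -8*13 = -104)
x(j, w) = -√(-2 + j)/104 (x(j, w) = √(-2 + j)/(-104) = √(-2 + j)*(-1/104) = -√(-2 + j)/104)
40886/(-24892) + x(177, -134)/22248 = 40886/(-24892) - √(-2 + 177)/104/22248 = 40886*(-1/24892) - 5*√7/104*(1/22248) = -20443/12446 - 5*√7/104*(1/22248) = -20443/12446 - 5*√7/2313792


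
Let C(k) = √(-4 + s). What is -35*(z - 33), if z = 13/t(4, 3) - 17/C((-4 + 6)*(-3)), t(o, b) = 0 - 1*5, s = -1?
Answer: 1246 - 119*I*√5 ≈ 1246.0 - 266.09*I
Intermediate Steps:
t(o, b) = -5 (t(o, b) = 0 - 5 = -5)
C(k) = I*√5 (C(k) = √(-4 - 1) = √(-5) = I*√5)
z = -13/5 + 17*I*√5/5 (z = 13/(-5) - 17*(-I*√5/5) = 13*(-⅕) - (-17)*I*√5/5 = -13/5 + 17*I*√5/5 ≈ -2.6 + 7.6026*I)
-35*(z - 33) = -35*((-13/5 + 17*I*√5/5) - 33) = -35*(-178/5 + 17*I*√5/5) = 1246 - 119*I*√5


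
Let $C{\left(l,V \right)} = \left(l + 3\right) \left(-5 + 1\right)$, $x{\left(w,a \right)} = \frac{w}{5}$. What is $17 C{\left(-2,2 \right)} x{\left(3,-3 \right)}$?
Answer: $- \frac{204}{5} \approx -40.8$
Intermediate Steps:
$x{\left(w,a \right)} = \frac{w}{5}$ ($x{\left(w,a \right)} = w \frac{1}{5} = \frac{w}{5}$)
$C{\left(l,V \right)} = -12 - 4 l$ ($C{\left(l,V \right)} = \left(3 + l\right) \left(-4\right) = -12 - 4 l$)
$17 C{\left(-2,2 \right)} x{\left(3,-3 \right)} = 17 \left(-12 - -8\right) \frac{1}{5} \cdot 3 = 17 \left(-12 + 8\right) \frac{3}{5} = 17 \left(-4\right) \frac{3}{5} = \left(-68\right) \frac{3}{5} = - \frac{204}{5}$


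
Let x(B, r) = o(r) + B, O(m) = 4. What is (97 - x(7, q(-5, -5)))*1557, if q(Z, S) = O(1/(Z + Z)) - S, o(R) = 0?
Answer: 140130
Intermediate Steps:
q(Z, S) = 4 - S
x(B, r) = B (x(B, r) = 0 + B = B)
(97 - x(7, q(-5, -5)))*1557 = (97 - 1*7)*1557 = (97 - 7)*1557 = 90*1557 = 140130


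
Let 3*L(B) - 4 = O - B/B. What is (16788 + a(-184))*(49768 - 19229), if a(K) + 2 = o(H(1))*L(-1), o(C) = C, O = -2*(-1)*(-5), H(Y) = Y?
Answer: 1537669189/3 ≈ 5.1256e+8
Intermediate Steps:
O = -10 (O = 2*(-5) = -10)
L(B) = -7/3 (L(B) = 4/3 + (-10 - B/B)/3 = 4/3 + (-10 - 1*1)/3 = 4/3 + (-10 - 1)/3 = 4/3 + (⅓)*(-11) = 4/3 - 11/3 = -7/3)
a(K) = -13/3 (a(K) = -2 + 1*(-7/3) = -2 - 7/3 = -13/3)
(16788 + a(-184))*(49768 - 19229) = (16788 - 13/3)*(49768 - 19229) = (50351/3)*30539 = 1537669189/3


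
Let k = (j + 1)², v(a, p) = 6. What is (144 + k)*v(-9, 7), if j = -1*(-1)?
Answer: 888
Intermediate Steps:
j = 1
k = 4 (k = (1 + 1)² = 2² = 4)
(144 + k)*v(-9, 7) = (144 + 4)*6 = 148*6 = 888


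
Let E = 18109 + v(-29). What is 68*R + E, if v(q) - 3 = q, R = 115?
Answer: 25903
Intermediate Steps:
v(q) = 3 + q
E = 18083 (E = 18109 + (3 - 29) = 18109 - 26 = 18083)
68*R + E = 68*115 + 18083 = 7820 + 18083 = 25903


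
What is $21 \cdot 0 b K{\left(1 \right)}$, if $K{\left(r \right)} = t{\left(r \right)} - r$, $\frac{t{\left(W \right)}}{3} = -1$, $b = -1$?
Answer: $0$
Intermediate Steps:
$t{\left(W \right)} = -3$ ($t{\left(W \right)} = 3 \left(-1\right) = -3$)
$K{\left(r \right)} = -3 - r$
$21 \cdot 0 b K{\left(1 \right)} = 21 \cdot 0 \left(-1\right) \left(-3 - 1\right) = 21 \cdot 0 \left(-3 - 1\right) = 0 \left(-4\right) = 0$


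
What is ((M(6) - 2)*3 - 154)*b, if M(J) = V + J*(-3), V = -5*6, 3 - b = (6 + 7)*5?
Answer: 18848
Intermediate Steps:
b = -62 (b = 3 - (6 + 7)*5 = 3 - 13*5 = 3 - 1*65 = 3 - 65 = -62)
V = -30 (V = -1*30 = -30)
M(J) = -30 - 3*J (M(J) = -30 + J*(-3) = -30 - 3*J)
((M(6) - 2)*3 - 154)*b = (((-30 - 3*6) - 2)*3 - 154)*(-62) = (((-30 - 18) - 2)*3 - 154)*(-62) = ((-48 - 2)*3 - 154)*(-62) = (-50*3 - 154)*(-62) = (-150 - 154)*(-62) = -304*(-62) = 18848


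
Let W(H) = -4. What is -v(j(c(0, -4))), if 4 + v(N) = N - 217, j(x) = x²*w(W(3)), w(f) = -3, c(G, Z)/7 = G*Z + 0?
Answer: 221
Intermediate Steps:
c(G, Z) = 7*G*Z (c(G, Z) = 7*(G*Z + 0) = 7*(G*Z) = 7*G*Z)
j(x) = -3*x² (j(x) = x²*(-3) = -3*x²)
v(N) = -221 + N (v(N) = -4 + (N - 217) = -4 + (-217 + N) = -221 + N)
-v(j(c(0, -4))) = -(-221 - 3*(7*0*(-4))²) = -(-221 - 3*0²) = -(-221 - 3*0) = -(-221 + 0) = -1*(-221) = 221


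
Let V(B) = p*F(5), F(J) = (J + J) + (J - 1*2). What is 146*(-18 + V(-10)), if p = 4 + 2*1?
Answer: 8760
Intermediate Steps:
F(J) = -2 + 3*J (F(J) = 2*J + (J - 2) = 2*J + (-2 + J) = -2 + 3*J)
p = 6 (p = 4 + 2 = 6)
V(B) = 78 (V(B) = 6*(-2 + 3*5) = 6*(-2 + 15) = 6*13 = 78)
146*(-18 + V(-10)) = 146*(-18 + 78) = 146*60 = 8760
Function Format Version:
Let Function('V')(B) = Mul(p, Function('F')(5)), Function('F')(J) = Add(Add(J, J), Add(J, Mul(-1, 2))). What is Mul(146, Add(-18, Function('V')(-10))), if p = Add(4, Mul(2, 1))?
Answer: 8760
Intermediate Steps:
Function('F')(J) = Add(-2, Mul(3, J)) (Function('F')(J) = Add(Mul(2, J), Add(J, -2)) = Add(Mul(2, J), Add(-2, J)) = Add(-2, Mul(3, J)))
p = 6 (p = Add(4, 2) = 6)
Function('V')(B) = 78 (Function('V')(B) = Mul(6, Add(-2, Mul(3, 5))) = Mul(6, Add(-2, 15)) = Mul(6, 13) = 78)
Mul(146, Add(-18, Function('V')(-10))) = Mul(146, Add(-18, 78)) = Mul(146, 60) = 8760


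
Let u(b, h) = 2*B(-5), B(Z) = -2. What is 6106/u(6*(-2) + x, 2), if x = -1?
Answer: -3053/2 ≈ -1526.5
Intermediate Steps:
u(b, h) = -4 (u(b, h) = 2*(-2) = -4)
6106/u(6*(-2) + x, 2) = 6106/(-4) = 6106*(-1/4) = -3053/2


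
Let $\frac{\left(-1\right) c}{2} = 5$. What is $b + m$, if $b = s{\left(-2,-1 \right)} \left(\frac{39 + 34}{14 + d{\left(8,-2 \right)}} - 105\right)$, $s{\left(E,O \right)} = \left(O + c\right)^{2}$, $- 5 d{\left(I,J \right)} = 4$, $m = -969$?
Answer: $- \frac{78029}{6} \approx -13005.0$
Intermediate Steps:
$c = -10$ ($c = \left(-2\right) 5 = -10$)
$d{\left(I,J \right)} = - \frac{4}{5}$ ($d{\left(I,J \right)} = \left(- \frac{1}{5}\right) 4 = - \frac{4}{5}$)
$s{\left(E,O \right)} = \left(-10 + O\right)^{2}$ ($s{\left(E,O \right)} = \left(O - 10\right)^{2} = \left(-10 + O\right)^{2}$)
$b = - \frac{72215}{6}$ ($b = \left(-10 - 1\right)^{2} \left(\frac{39 + 34}{14 - \frac{4}{5}} - 105\right) = \left(-11\right)^{2} \left(\frac{73}{\frac{66}{5}} - 105\right) = 121 \left(73 \cdot \frac{5}{66} - 105\right) = 121 \left(\frac{365}{66} - 105\right) = 121 \left(- \frac{6565}{66}\right) = - \frac{72215}{6} \approx -12036.0$)
$b + m = - \frac{72215}{6} - 969 = - \frac{78029}{6}$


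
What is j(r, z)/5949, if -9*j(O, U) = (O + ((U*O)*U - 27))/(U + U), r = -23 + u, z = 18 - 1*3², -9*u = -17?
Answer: 15823/8673642 ≈ 0.0018243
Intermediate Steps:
u = 17/9 (u = -⅑*(-17) = 17/9 ≈ 1.8889)
z = 9 (z = 18 - 1*9 = 18 - 9 = 9)
r = -190/9 (r = -23 + 17/9 = -190/9 ≈ -21.111)
j(O, U) = -(-27 + O + O*U²)/(18*U) (j(O, U) = -(O + ((U*O)*U - 27))/(9*(U + U)) = -(O + ((O*U)*U - 27))/(9*(2*U)) = -(O + (O*U² - 27))*1/(2*U)/9 = -(O + (-27 + O*U²))*1/(2*U)/9 = -(-27 + O + O*U²)*1/(2*U)/9 = -(-27 + O + O*U²)/(18*U))
j(r, z)/5949 = ((1/18)*(27 - 1*(-190/9) - 1*(-190/9)*9²)/9)/5949 = ((1/18)*(⅑)*(27 + 190/9 - 1*(-190/9)*81))*(1/5949) = ((1/18)*(⅑)*(27 + 190/9 + 1710))*(1/5949) = ((1/18)*(⅑)*(15823/9))*(1/5949) = (15823/1458)*(1/5949) = 15823/8673642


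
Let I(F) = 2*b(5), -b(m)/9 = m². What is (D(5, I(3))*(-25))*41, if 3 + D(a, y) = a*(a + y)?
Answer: 2283700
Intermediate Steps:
b(m) = -9*m²
I(F) = -450 (I(F) = 2*(-9*5²) = 2*(-9*25) = 2*(-225) = -450)
D(a, y) = -3 + a*(a + y)
(D(5, I(3))*(-25))*41 = ((-3 + 5² + 5*(-450))*(-25))*41 = ((-3 + 25 - 2250)*(-25))*41 = -2228*(-25)*41 = 55700*41 = 2283700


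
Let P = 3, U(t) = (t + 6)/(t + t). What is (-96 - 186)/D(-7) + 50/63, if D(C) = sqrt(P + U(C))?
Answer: 50/63 - 282*sqrt(602)/43 ≈ -160.11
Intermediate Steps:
U(t) = (6 + t)/(2*t) (U(t) = (6 + t)/((2*t)) = (6 + t)*(1/(2*t)) = (6 + t)/(2*t))
D(C) = sqrt(3 + (6 + C)/(2*C))
(-96 - 186)/D(-7) + 50/63 = (-96 - 186)/((sqrt(14 + 12/(-7))/2)) + 50/63 = -282*2/sqrt(14 + 12*(-1/7)) + 50*(1/63) = -282*2/sqrt(14 - 12/7) + 50/63 = -282*sqrt(602)/43 + 50/63 = 50/63 - 282*sqrt(602)/43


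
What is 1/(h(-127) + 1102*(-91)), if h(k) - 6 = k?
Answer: -1/100403 ≈ -9.9599e-6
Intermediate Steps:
h(k) = 6 + k
1/(h(-127) + 1102*(-91)) = 1/((6 - 127) + 1102*(-91)) = 1/(-121 - 100282) = 1/(-100403) = -1/100403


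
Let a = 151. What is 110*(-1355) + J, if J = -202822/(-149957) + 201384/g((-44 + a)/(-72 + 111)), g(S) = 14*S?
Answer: -16151935793456/112317793 ≈ -1.4381e+5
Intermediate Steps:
J = 589031253194/112317793 (J = -202822/(-149957) + 201384/((14*((-44 + 151)/(-72 + 111)))) = -202822*(-1/149957) + 201384/((14*(107/39))) = 202822/149957 + 201384/((14*(107*(1/39)))) = 202822/149957 + 201384/((14*(107/39))) = 202822/149957 + 201384/(1498/39) = 202822/149957 + 201384*(39/1498) = 202822/149957 + 3926988/749 = 589031253194/112317793 ≈ 5244.3)
110*(-1355) + J = 110*(-1355) + 589031253194/112317793 = -149050 + 589031253194/112317793 = -16151935793456/112317793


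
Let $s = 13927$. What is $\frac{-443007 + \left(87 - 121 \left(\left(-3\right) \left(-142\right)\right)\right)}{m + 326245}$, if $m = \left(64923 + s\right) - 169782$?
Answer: $- \frac{494466}{235313} \approx -2.1013$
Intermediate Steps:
$m = -90932$ ($m = \left(64923 + 13927\right) - 169782 = 78850 - 169782 = -90932$)
$\frac{-443007 + \left(87 - 121 \left(\left(-3\right) \left(-142\right)\right)\right)}{m + 326245} = \frac{-443007 + \left(87 - 121 \left(\left(-3\right) \left(-142\right)\right)\right)}{-90932 + 326245} = \frac{-443007 + \left(87 - 51546\right)}{235313} = \left(-443007 + \left(87 - 51546\right)\right) \frac{1}{235313} = \left(-443007 - 51459\right) \frac{1}{235313} = \left(-494466\right) \frac{1}{235313} = - \frac{494466}{235313}$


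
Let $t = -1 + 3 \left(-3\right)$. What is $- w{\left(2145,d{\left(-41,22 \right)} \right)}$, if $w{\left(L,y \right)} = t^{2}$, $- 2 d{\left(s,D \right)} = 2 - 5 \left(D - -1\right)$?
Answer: $-100$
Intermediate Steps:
$t = -10$ ($t = -1 - 9 = -10$)
$d{\left(s,D \right)} = \frac{3}{2} + \frac{5 D}{2}$ ($d{\left(s,D \right)} = - \frac{2 - 5 \left(D - -1\right)}{2} = - \frac{2 - 5 \left(D + 1\right)}{2} = - \frac{2 - 5 \left(1 + D\right)}{2} = - \frac{2 - \left(5 + 5 D\right)}{2} = - \frac{-3 - 5 D}{2} = \frac{3}{2} + \frac{5 D}{2}$)
$w{\left(L,y \right)} = 100$ ($w{\left(L,y \right)} = \left(-10\right)^{2} = 100$)
$- w{\left(2145,d{\left(-41,22 \right)} \right)} = \left(-1\right) 100 = -100$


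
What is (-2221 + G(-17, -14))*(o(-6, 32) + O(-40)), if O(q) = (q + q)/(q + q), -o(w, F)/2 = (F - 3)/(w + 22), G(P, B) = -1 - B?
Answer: 5796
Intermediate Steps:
o(w, F) = -2*(-3 + F)/(22 + w) (o(w, F) = -2*(F - 3)/(w + 22) = -2*(-3 + F)/(22 + w))
O(q) = 1 (O(q) = (2*q)/((2*q)) = (2*q)*(1/(2*q)) = 1)
(-2221 + G(-17, -14))*(o(-6, 32) + O(-40)) = (-2221 + (-1 - 1*(-14)))*(2*(3 - 1*32)/(22 - 6) + 1) = (-2221 + (-1 + 14))*(2*(3 - 32)/16 + 1) = (-2221 + 13)*(2*(1/16)*(-29) + 1) = -2208*(-29/8 + 1) = -2208*(-21/8) = 5796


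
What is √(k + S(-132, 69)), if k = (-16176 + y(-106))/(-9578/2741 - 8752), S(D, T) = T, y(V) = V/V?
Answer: √1632162490330306/4799762 ≈ 8.4171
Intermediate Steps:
y(V) = 1
k = 8867135/4799762 (k = (-16176 + 1)/(-9578/2741 - 8752) = -16175/(-9578*1/2741 - 8752) = -16175/(-9578/2741 - 8752) = -16175/(-23998810/2741) = -16175*(-2741/23998810) = 8867135/4799762 ≈ 1.8474)
√(k + S(-132, 69)) = √(8867135/4799762 + 69) = √(340050713/4799762) = √1632162490330306/4799762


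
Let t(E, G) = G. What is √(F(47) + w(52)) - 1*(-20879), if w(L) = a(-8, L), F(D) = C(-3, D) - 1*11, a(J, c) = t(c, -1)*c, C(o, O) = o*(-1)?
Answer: 20879 + 2*I*√15 ≈ 20879.0 + 7.746*I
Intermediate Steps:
C(o, O) = -o
a(J, c) = -c
F(D) = -8 (F(D) = -1*(-3) - 1*11 = 3 - 11 = -8)
w(L) = -L
√(F(47) + w(52)) - 1*(-20879) = √(-8 - 1*52) - 1*(-20879) = √(-8 - 52) + 20879 = √(-60) + 20879 = 2*I*√15 + 20879 = 20879 + 2*I*√15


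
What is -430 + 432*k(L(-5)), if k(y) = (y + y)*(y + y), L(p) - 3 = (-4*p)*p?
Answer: 16258322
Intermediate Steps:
L(p) = 3 - 4*p² (L(p) = 3 + (-4*p)*p = 3 - 4*p²)
k(y) = 4*y² (k(y) = (2*y)*(2*y) = 4*y²)
-430 + 432*k(L(-5)) = -430 + 432*(4*(3 - 4*(-5)²)²) = -430 + 432*(4*(3 - 4*25)²) = -430 + 432*(4*(3 - 100)²) = -430 + 432*(4*(-97)²) = -430 + 432*(4*9409) = -430 + 432*37636 = -430 + 16258752 = 16258322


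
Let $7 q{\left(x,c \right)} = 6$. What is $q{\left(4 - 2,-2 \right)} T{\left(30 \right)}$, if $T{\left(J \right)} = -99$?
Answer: $- \frac{594}{7} \approx -84.857$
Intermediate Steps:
$q{\left(x,c \right)} = \frac{6}{7}$ ($q{\left(x,c \right)} = \frac{1}{7} \cdot 6 = \frac{6}{7}$)
$q{\left(4 - 2,-2 \right)} T{\left(30 \right)} = \frac{6}{7} \left(-99\right) = - \frac{594}{7}$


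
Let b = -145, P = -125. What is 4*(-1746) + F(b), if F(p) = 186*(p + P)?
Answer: -57204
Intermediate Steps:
F(p) = -23250 + 186*p (F(p) = 186*(p - 125) = 186*(-125 + p) = -23250 + 186*p)
4*(-1746) + F(b) = 4*(-1746) + (-23250 + 186*(-145)) = -6984 + (-23250 - 26970) = -6984 - 50220 = -57204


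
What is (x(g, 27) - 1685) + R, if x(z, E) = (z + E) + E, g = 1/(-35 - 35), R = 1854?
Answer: 15609/70 ≈ 222.99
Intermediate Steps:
g = -1/70 (g = 1/(-70) = -1/70 ≈ -0.014286)
x(z, E) = z + 2*E (x(z, E) = (E + z) + E = z + 2*E)
(x(g, 27) - 1685) + R = ((-1/70 + 2*27) - 1685) + 1854 = ((-1/70 + 54) - 1685) + 1854 = (3779/70 - 1685) + 1854 = -114171/70 + 1854 = 15609/70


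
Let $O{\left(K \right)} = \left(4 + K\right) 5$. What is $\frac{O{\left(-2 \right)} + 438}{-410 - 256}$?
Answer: $- \frac{224}{333} \approx -0.67267$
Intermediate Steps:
$O{\left(K \right)} = 20 + 5 K$
$\frac{O{\left(-2 \right)} + 438}{-410 - 256} = \frac{\left(20 + 5 \left(-2\right)\right) + 438}{-410 - 256} = \frac{\left(20 - 10\right) + 438}{-666} = \left(10 + 438\right) \left(- \frac{1}{666}\right) = 448 \left(- \frac{1}{666}\right) = - \frac{224}{333}$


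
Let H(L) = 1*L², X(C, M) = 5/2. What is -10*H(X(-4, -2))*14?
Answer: -875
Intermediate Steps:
X(C, M) = 5/2 (X(C, M) = 5*(½) = 5/2)
H(L) = L²
-10*H(X(-4, -2))*14 = -10*(5/2)²*14 = -10*25/4*14 = -125/2*14 = -875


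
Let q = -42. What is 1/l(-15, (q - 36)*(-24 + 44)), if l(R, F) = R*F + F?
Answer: 1/21840 ≈ 4.5788e-5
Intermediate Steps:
l(R, F) = F + F*R (l(R, F) = F*R + F = F + F*R)
1/l(-15, (q - 36)*(-24 + 44)) = 1/(((-42 - 36)*(-24 + 44))*(1 - 15)) = 1/(-78*20*(-14)) = 1/(-1560*(-14)) = 1/21840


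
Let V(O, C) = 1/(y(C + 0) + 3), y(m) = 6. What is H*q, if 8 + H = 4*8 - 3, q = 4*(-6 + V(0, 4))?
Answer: -1484/3 ≈ -494.67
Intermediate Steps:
V(O, C) = ⅑ (V(O, C) = 1/(6 + 3) = 1/9 = ⅑)
q = -212/9 (q = 4*(-6 + ⅑) = 4*(-53/9) = -212/9 ≈ -23.556)
H = 21 (H = -8 + (4*8 - 3) = -8 + (32 - 3) = -8 + 29 = 21)
H*q = 21*(-212/9) = -1484/3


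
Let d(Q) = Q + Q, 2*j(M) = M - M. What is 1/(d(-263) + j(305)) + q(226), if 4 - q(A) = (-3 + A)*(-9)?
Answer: 1057785/526 ≈ 2011.0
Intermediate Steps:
q(A) = -23 + 9*A (q(A) = 4 - (-3 + A)*(-9) = 4 - (27 - 9*A) = 4 + (-27 + 9*A) = -23 + 9*A)
j(M) = 0 (j(M) = (M - M)/2 = (½)*0 = 0)
d(Q) = 2*Q
1/(d(-263) + j(305)) + q(226) = 1/(2*(-263) + 0) + (-23 + 9*226) = 1/(-526 + 0) + (-23 + 2034) = 1/(-526) + 2011 = -1/526 + 2011 = 1057785/526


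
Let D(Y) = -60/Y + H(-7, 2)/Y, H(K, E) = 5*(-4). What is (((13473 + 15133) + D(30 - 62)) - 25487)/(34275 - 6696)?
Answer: 2081/18386 ≈ 0.11318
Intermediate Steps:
H(K, E) = -20
D(Y) = -80/Y (D(Y) = -60/Y - 20/Y = -80/Y)
(((13473 + 15133) + D(30 - 62)) - 25487)/(34275 - 6696) = (((13473 + 15133) - 80/(30 - 62)) - 25487)/(34275 - 6696) = ((28606 - 80/(-32)) - 25487)/27579 = ((28606 - 80*(-1/32)) - 25487)*(1/27579) = ((28606 + 5/2) - 25487)*(1/27579) = (57217/2 - 25487)*(1/27579) = (6243/2)*(1/27579) = 2081/18386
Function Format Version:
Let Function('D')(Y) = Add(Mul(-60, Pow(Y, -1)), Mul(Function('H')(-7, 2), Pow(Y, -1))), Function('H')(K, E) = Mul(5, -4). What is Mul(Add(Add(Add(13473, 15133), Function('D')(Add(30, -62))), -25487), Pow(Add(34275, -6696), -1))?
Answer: Rational(2081, 18386) ≈ 0.11318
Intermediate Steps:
Function('H')(K, E) = -20
Function('D')(Y) = Mul(-80, Pow(Y, -1)) (Function('D')(Y) = Add(Mul(-60, Pow(Y, -1)), Mul(-20, Pow(Y, -1))) = Mul(-80, Pow(Y, -1)))
Mul(Add(Add(Add(13473, 15133), Function('D')(Add(30, -62))), -25487), Pow(Add(34275, -6696), -1)) = Mul(Add(Add(Add(13473, 15133), Mul(-80, Pow(Add(30, -62), -1))), -25487), Pow(Add(34275, -6696), -1)) = Mul(Add(Add(28606, Mul(-80, Pow(-32, -1))), -25487), Pow(27579, -1)) = Mul(Add(Add(28606, Mul(-80, Rational(-1, 32))), -25487), Rational(1, 27579)) = Mul(Add(Add(28606, Rational(5, 2)), -25487), Rational(1, 27579)) = Mul(Add(Rational(57217, 2), -25487), Rational(1, 27579)) = Mul(Rational(6243, 2), Rational(1, 27579)) = Rational(2081, 18386)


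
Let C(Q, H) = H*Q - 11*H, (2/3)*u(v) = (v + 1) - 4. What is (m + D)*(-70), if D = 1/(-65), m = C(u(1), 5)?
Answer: 63714/13 ≈ 4901.1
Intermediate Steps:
u(v) = -9/2 + 3*v/2 (u(v) = 3*((v + 1) - 4)/2 = 3*((1 + v) - 4)/2 = 3*(-3 + v)/2 = -9/2 + 3*v/2)
C(Q, H) = -11*H + H*Q
m = -70 (m = 5*(-11 + (-9/2 + (3/2)*1)) = 5*(-11 + (-9/2 + 3/2)) = 5*(-11 - 3) = 5*(-14) = -70)
D = -1/65 ≈ -0.015385
(m + D)*(-70) = (-70 - 1/65)*(-70) = -4551/65*(-70) = 63714/13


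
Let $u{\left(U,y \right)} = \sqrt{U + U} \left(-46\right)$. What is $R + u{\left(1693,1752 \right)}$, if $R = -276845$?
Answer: $-276845 - 46 \sqrt{3386} \approx -2.7952 \cdot 10^{5}$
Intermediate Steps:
$u{\left(U,y \right)} = - 46 \sqrt{2} \sqrt{U}$ ($u{\left(U,y \right)} = \sqrt{2 U} \left(-46\right) = \sqrt{2} \sqrt{U} \left(-46\right) = - 46 \sqrt{2} \sqrt{U}$)
$R + u{\left(1693,1752 \right)} = -276845 - 46 \sqrt{2} \sqrt{1693} = -276845 - 46 \sqrt{3386}$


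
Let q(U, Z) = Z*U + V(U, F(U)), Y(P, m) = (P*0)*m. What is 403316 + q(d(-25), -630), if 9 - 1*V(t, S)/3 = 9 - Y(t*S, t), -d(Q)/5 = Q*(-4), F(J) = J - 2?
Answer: 718316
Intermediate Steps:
F(J) = -2 + J
d(Q) = 20*Q (d(Q) = -5*Q*(-4) = -(-20)*Q = 20*Q)
Y(P, m) = 0 (Y(P, m) = 0*m = 0)
V(t, S) = 0 (V(t, S) = 27 - 3*(9 - 1*0) = 27 - 3*(9 + 0) = 27 - 3*9 = 27 - 27 = 0)
q(U, Z) = U*Z (q(U, Z) = Z*U + 0 = U*Z + 0 = U*Z)
403316 + q(d(-25), -630) = 403316 + (20*(-25))*(-630) = 403316 - 500*(-630) = 403316 + 315000 = 718316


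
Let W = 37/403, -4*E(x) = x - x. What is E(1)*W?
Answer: 0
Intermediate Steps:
E(x) = 0 (E(x) = -(x - x)/4 = -¼*0 = 0)
W = 37/403 (W = 37*(1/403) = 37/403 ≈ 0.091811)
E(1)*W = 0*(37/403) = 0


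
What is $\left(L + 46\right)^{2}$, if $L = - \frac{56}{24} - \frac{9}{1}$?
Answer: $\frac{10816}{9} \approx 1201.8$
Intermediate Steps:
$L = - \frac{34}{3}$ ($L = \left(-56\right) \frac{1}{24} - 9 = - \frac{7}{3} - 9 = - \frac{34}{3} \approx -11.333$)
$\left(L + 46\right)^{2} = \left(- \frac{34}{3} + 46\right)^{2} = \left(\frac{104}{3}\right)^{2} = \frac{10816}{9}$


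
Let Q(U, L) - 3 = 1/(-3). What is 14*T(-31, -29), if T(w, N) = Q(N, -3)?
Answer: 112/3 ≈ 37.333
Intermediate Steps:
Q(U, L) = 8/3 (Q(U, L) = 3 + 1/(-3) = 3 - ⅓ = 8/3)
T(w, N) = 8/3
14*T(-31, -29) = 14*(8/3) = 112/3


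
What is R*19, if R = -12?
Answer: -228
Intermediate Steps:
R*19 = -12*19 = -228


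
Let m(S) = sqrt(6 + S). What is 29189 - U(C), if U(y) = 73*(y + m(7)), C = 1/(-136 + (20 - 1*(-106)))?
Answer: 291963/10 - 73*sqrt(13) ≈ 28933.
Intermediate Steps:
C = -1/10 (C = 1/(-136 + (20 + 106)) = 1/(-136 + 126) = 1/(-10) = -1/10 ≈ -0.10000)
U(y) = 73*y + 73*sqrt(13) (U(y) = 73*(y + sqrt(6 + 7)) = 73*(y + sqrt(13)) = 73*y + 73*sqrt(13))
29189 - U(C) = 29189 - (73*(-1/10) + 73*sqrt(13)) = 29189 - (-73/10 + 73*sqrt(13)) = 29189 + (73/10 - 73*sqrt(13)) = 291963/10 - 73*sqrt(13)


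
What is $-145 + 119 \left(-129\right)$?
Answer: $-15496$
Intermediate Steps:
$-145 + 119 \left(-129\right) = -145 - 15351 = -15496$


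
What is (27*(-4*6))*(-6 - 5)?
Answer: 7128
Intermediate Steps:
(27*(-4*6))*(-6 - 5) = (27*(-24))*(-11) = -648*(-11) = 7128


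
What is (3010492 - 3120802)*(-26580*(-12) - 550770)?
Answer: 25570961100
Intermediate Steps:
(3010492 - 3120802)*(-26580*(-12) - 550770) = -110310*(318960 - 550770) = -110310*(-231810) = 25570961100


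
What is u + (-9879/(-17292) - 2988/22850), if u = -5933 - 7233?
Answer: -867000803091/65853700 ≈ -13166.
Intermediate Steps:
u = -13166
u + (-9879/(-17292) - 2988/22850) = -13166 + (-9879/(-17292) - 2988/22850) = -13166 + (-9879*(-1/17292) - 2988*1/22850) = -13166 + (3293/5764 - 1494/11425) = -13166 + 29011109/65853700 = -867000803091/65853700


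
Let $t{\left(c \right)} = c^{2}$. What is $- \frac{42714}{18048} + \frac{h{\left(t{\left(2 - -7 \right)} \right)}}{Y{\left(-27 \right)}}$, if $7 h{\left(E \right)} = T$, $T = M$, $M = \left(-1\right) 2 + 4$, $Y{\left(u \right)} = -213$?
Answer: $- \frac{10620445}{4484928} \approx -2.368$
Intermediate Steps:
$M = 2$ ($M = -2 + 4 = 2$)
$T = 2$
$h{\left(E \right)} = \frac{2}{7}$ ($h{\left(E \right)} = \frac{1}{7} \cdot 2 = \frac{2}{7}$)
$- \frac{42714}{18048} + \frac{h{\left(t{\left(2 - -7 \right)} \right)}}{Y{\left(-27 \right)}} = - \frac{42714}{18048} + \frac{2}{7 \left(-213\right)} = \left(-42714\right) \frac{1}{18048} + \frac{2}{7} \left(- \frac{1}{213}\right) = - \frac{7119}{3008} - \frac{2}{1491} = - \frac{10620445}{4484928}$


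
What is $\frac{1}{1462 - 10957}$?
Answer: $- \frac{1}{9495} \approx -0.00010532$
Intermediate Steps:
$\frac{1}{1462 - 10957} = \frac{1}{-9495} = - \frac{1}{9495}$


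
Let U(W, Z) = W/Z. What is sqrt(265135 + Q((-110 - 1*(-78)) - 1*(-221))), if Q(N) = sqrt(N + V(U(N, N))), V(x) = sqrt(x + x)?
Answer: sqrt(265135 + sqrt(189 + sqrt(2))) ≈ 514.93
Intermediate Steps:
V(x) = sqrt(2)*sqrt(x) (V(x) = sqrt(2*x) = sqrt(2)*sqrt(x))
Q(N) = sqrt(N + sqrt(2)) (Q(N) = sqrt(N + sqrt(2)*sqrt(N/N)) = sqrt(N + sqrt(2)*sqrt(1)) = sqrt(N + sqrt(2)*1) = sqrt(N + sqrt(2)))
sqrt(265135 + Q((-110 - 1*(-78)) - 1*(-221))) = sqrt(265135 + sqrt(((-110 - 1*(-78)) - 1*(-221)) + sqrt(2))) = sqrt(265135 + sqrt(((-110 + 78) + 221) + sqrt(2))) = sqrt(265135 + sqrt((-32 + 221) + sqrt(2))) = sqrt(265135 + sqrt(189 + sqrt(2)))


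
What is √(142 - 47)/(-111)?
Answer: -√95/111 ≈ -0.087809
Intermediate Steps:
√(142 - 47)/(-111) = √95*(-1/111) = -√95/111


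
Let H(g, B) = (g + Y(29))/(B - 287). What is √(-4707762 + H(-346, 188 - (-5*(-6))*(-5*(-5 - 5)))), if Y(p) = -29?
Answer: I*√1337423332193/533 ≈ 2169.7*I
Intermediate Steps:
H(g, B) = (-29 + g)/(-287 + B) (H(g, B) = (g - 29)/(B - 287) = (-29 + g)/(-287 + B))
√(-4707762 + H(-346, 188 - (-5*(-6))*(-5*(-5 - 5)))) = √(-4707762 + (-29 - 346)/(-287 + (188 - (-5*(-6))*(-5*(-5 - 5))))) = √(-4707762 - 375/(-287 + (188 - 30*(-5*(-10))))) = √(-4707762 - 375/(-287 + (188 - 30*50))) = √(-4707762 - 375/(-287 + (188 - 1*1500))) = √(-4707762 - 375/(-287 + (188 - 1500))) = √(-4707762 - 375/(-287 - 1312)) = √(-4707762 - 375/(-1599)) = √(-4707762 - 1/1599*(-375)) = √(-4707762 + 125/533) = √(-2509237021/533) = I*√1337423332193/533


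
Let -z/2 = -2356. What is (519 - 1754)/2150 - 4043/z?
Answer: -1451177/1013080 ≈ -1.4324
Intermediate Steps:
z = 4712 (z = -2*(-2356) = 4712)
(519 - 1754)/2150 - 4043/z = (519 - 1754)/2150 - 4043/4712 = -1235*1/2150 - 4043*1/4712 = -247/430 - 4043/4712 = -1451177/1013080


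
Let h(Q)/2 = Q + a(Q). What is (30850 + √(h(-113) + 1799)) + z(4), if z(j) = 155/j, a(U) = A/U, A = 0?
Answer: 123555/4 + 11*√13 ≈ 30928.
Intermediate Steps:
a(U) = 0 (a(U) = 0/U = 0)
h(Q) = 2*Q (h(Q) = 2*(Q + 0) = 2*Q)
(30850 + √(h(-113) + 1799)) + z(4) = (30850 + √(2*(-113) + 1799)) + 155/4 = (30850 + √(-226 + 1799)) + 155*(¼) = (30850 + √1573) + 155/4 = (30850 + 11*√13) + 155/4 = 123555/4 + 11*√13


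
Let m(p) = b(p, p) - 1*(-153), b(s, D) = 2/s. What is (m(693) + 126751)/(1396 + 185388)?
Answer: 43972237/64720656 ≈ 0.67942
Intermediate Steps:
m(p) = 153 + 2/p (m(p) = 2/p - 1*(-153) = 2/p + 153 = 153 + 2/p)
(m(693) + 126751)/(1396 + 185388) = ((153 + 2/693) + 126751)/(1396 + 185388) = ((153 + 2*(1/693)) + 126751)/186784 = ((153 + 2/693) + 126751)*(1/186784) = (106031/693 + 126751)*(1/186784) = (87944474/693)*(1/186784) = 43972237/64720656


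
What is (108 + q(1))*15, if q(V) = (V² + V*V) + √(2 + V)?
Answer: 1650 + 15*√3 ≈ 1676.0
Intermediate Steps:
q(V) = √(2 + V) + 2*V² (q(V) = (V² + V²) + √(2 + V) = 2*V² + √(2 + V) = √(2 + V) + 2*V²)
(108 + q(1))*15 = (108 + (√(2 + 1) + 2*1²))*15 = (108 + (√3 + 2*1))*15 = (108 + (√3 + 2))*15 = (108 + (2 + √3))*15 = (110 + √3)*15 = 1650 + 15*√3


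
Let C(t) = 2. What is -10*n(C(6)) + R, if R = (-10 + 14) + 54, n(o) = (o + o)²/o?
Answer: -22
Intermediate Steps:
n(o) = 4*o (n(o) = (2*o)²/o = (4*o²)/o = 4*o)
R = 58 (R = 4 + 54 = 58)
-10*n(C(6)) + R = -40*2 + 58 = -10*8 + 58 = -80 + 58 = -22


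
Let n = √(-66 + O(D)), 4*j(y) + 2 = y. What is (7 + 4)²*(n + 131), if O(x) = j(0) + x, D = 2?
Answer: 15851 + 121*I*√258/2 ≈ 15851.0 + 971.77*I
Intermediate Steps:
j(y) = -½ + y/4
O(x) = -½ + x (O(x) = (-½ + (¼)*0) + x = (-½ + 0) + x = -½ + x)
n = I*√258/2 (n = √(-66 + (-½ + 2)) = √(-66 + 3/2) = √(-129/2) = I*√258/2 ≈ 8.0312*I)
(7 + 4)²*(n + 131) = (7 + 4)²*(I*√258/2 + 131) = 11²*(131 + I*√258/2) = 121*(131 + I*√258/2) = 15851 + 121*I*√258/2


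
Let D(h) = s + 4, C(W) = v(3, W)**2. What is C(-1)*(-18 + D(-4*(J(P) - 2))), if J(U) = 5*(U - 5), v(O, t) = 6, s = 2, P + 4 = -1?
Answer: -432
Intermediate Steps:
P = -5 (P = -4 - 1 = -5)
C(W) = 36 (C(W) = 6**2 = 36)
J(U) = -25 + 5*U (J(U) = 5*(-5 + U) = -25 + 5*U)
D(h) = 6 (D(h) = 2 + 4 = 6)
C(-1)*(-18 + D(-4*(J(P) - 2))) = 36*(-18 + 6) = 36*(-12) = -432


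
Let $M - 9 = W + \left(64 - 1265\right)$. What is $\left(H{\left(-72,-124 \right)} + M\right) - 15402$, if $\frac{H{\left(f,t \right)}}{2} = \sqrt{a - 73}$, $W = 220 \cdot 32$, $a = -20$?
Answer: $-9554 + 2 i \sqrt{93} \approx -9554.0 + 19.287 i$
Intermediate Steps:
$W = 7040$
$H{\left(f,t \right)} = 2 i \sqrt{93}$ ($H{\left(f,t \right)} = 2 \sqrt{-20 - 73} = 2 \sqrt{-93} = 2 i \sqrt{93}$)
$M = 5848$ ($M = 9 + \left(7040 + \left(64 - 1265\right)\right) = 9 + \left(7040 - 1201\right) = 9 + 5839 = 5848$)
$\left(H{\left(-72,-124 \right)} + M\right) - 15402 = \left(2 i \sqrt{93} + 5848\right) - 15402 = \left(5848 + 2 i \sqrt{93}\right) - 15402 = -9554 + 2 i \sqrt{93}$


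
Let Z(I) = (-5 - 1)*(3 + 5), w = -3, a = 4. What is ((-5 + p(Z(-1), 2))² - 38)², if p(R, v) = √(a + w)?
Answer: 484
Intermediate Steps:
Z(I) = -48 (Z(I) = -6*8 = -48)
p(R, v) = 1 (p(R, v) = √(4 - 3) = √1 = 1)
((-5 + p(Z(-1), 2))² - 38)² = ((-5 + 1)² - 38)² = ((-4)² - 38)² = (16 - 38)² = (-22)² = 484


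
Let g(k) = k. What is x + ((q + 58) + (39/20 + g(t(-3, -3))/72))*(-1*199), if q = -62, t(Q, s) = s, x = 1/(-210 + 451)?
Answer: 12037829/28920 ≈ 416.25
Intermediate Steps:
x = 1/241 ≈ 0.0041494
x + ((q + 58) + (39/20 + g(t(-3, -3))/72))*(-1*199) = 1/241 + ((-62 + 58) + (39/20 - 3/72))*(-1*199) = 1/241 + (-4 + (39*(1/20) - 3*1/72))*(-199) = 1/241 + (-4 + (39/20 - 1/24))*(-199) = 1/241 + (-4 + 229/120)*(-199) = 1/241 - 251/120*(-199) = 1/241 + 49949/120 = 12037829/28920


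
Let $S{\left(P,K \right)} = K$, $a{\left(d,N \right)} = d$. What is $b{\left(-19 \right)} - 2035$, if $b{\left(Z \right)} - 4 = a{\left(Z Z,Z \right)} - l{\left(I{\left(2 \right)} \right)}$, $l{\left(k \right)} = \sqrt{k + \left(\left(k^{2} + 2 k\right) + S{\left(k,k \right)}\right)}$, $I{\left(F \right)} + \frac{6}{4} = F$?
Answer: $- \frac{3343}{2} \approx -1671.5$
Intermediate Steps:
$I{\left(F \right)} = - \frac{3}{2} + F$
$l{\left(k \right)} = \sqrt{k^{2} + 4 k}$ ($l{\left(k \right)} = \sqrt{k + \left(\left(k^{2} + 2 k\right) + k\right)} = \sqrt{k + \left(k^{2} + 3 k\right)} = \sqrt{k^{2} + 4 k}$)
$b{\left(Z \right)} = \frac{5}{2} + Z^{2}$ ($b{\left(Z \right)} = 4 + \left(Z Z - \sqrt{\left(- \frac{3}{2} + 2\right) \left(4 + \left(- \frac{3}{2} + 2\right)\right)}\right) = 4 + \left(Z^{2} - \sqrt{\frac{4 + \frac{1}{2}}{2}}\right) = 4 + \left(Z^{2} - \sqrt{\frac{1}{2} \cdot \frac{9}{2}}\right) = 4 + \left(Z^{2} - \sqrt{\frac{9}{4}}\right) = 4 + \left(Z^{2} - \frac{3}{2}\right) = 4 + \left(- \frac{3}{2} + Z^{2}\right) = \frac{5}{2} + Z^{2}$)
$b{\left(-19 \right)} - 2035 = \left(\frac{5}{2} + \left(-19\right)^{2}\right) - 2035 = \left(\frac{5}{2} + 361\right) - 2035 = \frac{727}{2} - 2035 = - \frac{3343}{2}$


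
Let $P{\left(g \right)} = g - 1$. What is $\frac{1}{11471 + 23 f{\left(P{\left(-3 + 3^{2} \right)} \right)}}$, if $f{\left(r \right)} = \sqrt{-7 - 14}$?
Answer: $\frac{11471}{131594950} - \frac{23 i \sqrt{21}}{131594950} \approx 8.7169 \cdot 10^{-5} - 8.0094 \cdot 10^{-7} i$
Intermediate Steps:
$P{\left(g \right)} = -1 + g$
$f{\left(r \right)} = i \sqrt{21}$ ($f{\left(r \right)} = \sqrt{-21} = i \sqrt{21}$)
$\frac{1}{11471 + 23 f{\left(P{\left(-3 + 3^{2} \right)} \right)}} = \frac{1}{11471 + 23 i \sqrt{21}}$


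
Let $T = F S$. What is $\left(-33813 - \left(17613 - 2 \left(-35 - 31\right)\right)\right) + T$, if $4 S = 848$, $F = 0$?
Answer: $-51558$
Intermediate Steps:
$S = 212$ ($S = \frac{1}{4} \cdot 848 = 212$)
$T = 0$ ($T = 0 \cdot 212 = 0$)
$\left(-33813 - \left(17613 - 2 \left(-35 - 31\right)\right)\right) + T = \left(-33813 - \left(17613 - 2 \left(-35 - 31\right)\right)\right) + 0 = \left(-33813 + \left(\left(2 \left(-66\right) - 10462\right) - 7151\right)\right) + 0 = \left(-33813 - 17745\right) + 0 = -51558 + 0 = -51558$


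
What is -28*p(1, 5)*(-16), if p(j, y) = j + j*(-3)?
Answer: -896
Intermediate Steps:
p(j, y) = -2*j (p(j, y) = j - 3*j = -2*j)
-28*p(1, 5)*(-16) = -(-56)*(-16) = -28*(-2)*(-16) = 56*(-16) = -896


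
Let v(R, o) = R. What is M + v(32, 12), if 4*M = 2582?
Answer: 1355/2 ≈ 677.50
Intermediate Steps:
M = 1291/2 (M = (¼)*2582 = 1291/2 ≈ 645.50)
M + v(32, 12) = 1291/2 + 32 = 1355/2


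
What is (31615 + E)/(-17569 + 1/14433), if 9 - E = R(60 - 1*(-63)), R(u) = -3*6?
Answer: -228344493/126786688 ≈ -1.8010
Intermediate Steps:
R(u) = -18
E = 27 (E = 9 - 1*(-18) = 9 + 18 = 27)
(31615 + E)/(-17569 + 1/14433) = (31615 + 27)/(-17569 + 1/14433) = 31642/(-17569 + 1/14433) = 31642/(-253573376/14433) = 31642*(-14433/253573376) = -228344493/126786688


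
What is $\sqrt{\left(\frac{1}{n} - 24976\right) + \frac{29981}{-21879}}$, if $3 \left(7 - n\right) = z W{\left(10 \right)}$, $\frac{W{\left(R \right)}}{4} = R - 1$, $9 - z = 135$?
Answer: $\frac{2 i \sqrt{15639346603265099}}{1582581} \approx 158.04 i$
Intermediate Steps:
$z = -126$ ($z = 9 - 135 = -126$)
$W{\left(R \right)} = -4 + 4 R$ ($W{\left(R \right)} = 4 \left(R - 1\right) = 4 \left(-1 + R\right) = -4 + 4 R$)
$n = 1519$ ($n = 7 - \frac{\left(-126\right) \left(-4 + 4 \cdot 10\right)}{3} = 7 - \frac{\left(-126\right) \left(-4 + 40\right)}{3} = 7 - \frac{\left(-126\right) 36}{3} = 7 - -1512 = 7 + 1512 = 1519$)
$\sqrt{\left(\frac{1}{n} - 24976\right) + \frac{29981}{-21879}} = \sqrt{\left(\frac{1}{1519} - 24976\right) + \frac{29981}{-21879}} = \sqrt{\left(\frac{1}{1519} - 24976\right) + 29981 \left(- \frac{1}{21879}\right)} = \sqrt{- \frac{37938543}{1519} - \frac{29981}{21879}} = \sqrt{- \frac{830102923436}{33234201}} = \frac{2 i \sqrt{15639346603265099}}{1582581}$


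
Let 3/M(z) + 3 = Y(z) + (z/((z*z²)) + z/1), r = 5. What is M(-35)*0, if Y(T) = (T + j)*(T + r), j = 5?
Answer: 0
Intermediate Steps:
Y(T) = (5 + T)² (Y(T) = (T + 5)*(T + 5) = (5 + T)*(5 + T) = (5 + T)²)
M(z) = 3/(22 + z⁻² + z² + 11*z) (M(z) = 3/(-3 + ((25 + z² + 10*z) + (z/((z*z²)) + z/1))) = 3/(-3 + ((25 + z² + 10*z) + (z/(z³) + z*1))) = 3/(-3 + ((25 + z² + 10*z) + (z/z³ + z))) = 3/(-3 + ((25 + z² + 10*z) + (z⁻² + z))) = 3/(-3 + ((25 + z² + 10*z) + (z + z⁻²))) = 3/(-3 + (25 + z⁻² + z² + 11*z)) = 3/(22 + z⁻² + z² + 11*z))
M(-35)*0 = (3*(-35)²/(1 + (-35)⁴ + 11*(-35)³ + 22*(-35)²))*0 = (3*1225/(1 + 1500625 + 11*(-42875) + 22*1225))*0 = (3*1225/(1 + 1500625 - 471625 + 26950))*0 = (3*1225/1055951)*0 = (3*1225*(1/1055951))*0 = (3675/1055951)*0 = 0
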